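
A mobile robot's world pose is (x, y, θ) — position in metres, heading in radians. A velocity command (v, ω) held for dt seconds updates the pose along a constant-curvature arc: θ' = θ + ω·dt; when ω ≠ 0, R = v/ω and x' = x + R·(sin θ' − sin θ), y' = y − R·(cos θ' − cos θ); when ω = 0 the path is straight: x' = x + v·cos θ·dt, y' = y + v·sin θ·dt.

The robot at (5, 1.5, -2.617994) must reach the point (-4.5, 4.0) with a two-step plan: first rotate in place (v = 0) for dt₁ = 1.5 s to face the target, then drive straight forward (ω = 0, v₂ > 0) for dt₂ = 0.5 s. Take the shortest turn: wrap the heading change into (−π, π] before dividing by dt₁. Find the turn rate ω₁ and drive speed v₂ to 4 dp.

heading to target = atan2(4−1.5, -4.5−5) = 2.8843
Δθ = wrap(2.8843 − -2.6180) = -0.7809; ω₁ = Δθ/dt₁ = -0.5206
distance = √((-4.5−5)² + (4−1.5)²) = 9.8234; v₂ = distance/dt₂ = 19.6469

ω₁ = -0.5206, v₂ = 19.6469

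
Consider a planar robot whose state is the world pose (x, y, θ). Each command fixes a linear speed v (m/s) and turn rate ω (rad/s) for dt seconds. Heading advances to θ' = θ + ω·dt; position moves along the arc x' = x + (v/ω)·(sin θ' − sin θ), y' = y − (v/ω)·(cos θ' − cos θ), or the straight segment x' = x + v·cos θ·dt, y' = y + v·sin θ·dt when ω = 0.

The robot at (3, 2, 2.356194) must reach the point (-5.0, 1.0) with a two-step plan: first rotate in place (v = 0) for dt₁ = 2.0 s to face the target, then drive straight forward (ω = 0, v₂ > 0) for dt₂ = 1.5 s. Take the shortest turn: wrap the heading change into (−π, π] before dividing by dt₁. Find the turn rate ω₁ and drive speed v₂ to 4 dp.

heading to target = atan2(1−2, -5−3) = -3.0172
Δθ = wrap(-3.0172 − 2.3562) = 0.9098; ω₁ = Δθ/dt₁ = 0.4549
distance = √((-5−3)² + (1−2)²) = 8.0623; v₂ = distance/dt₂ = 5.3748

ω₁ = 0.4549, v₂ = 5.3748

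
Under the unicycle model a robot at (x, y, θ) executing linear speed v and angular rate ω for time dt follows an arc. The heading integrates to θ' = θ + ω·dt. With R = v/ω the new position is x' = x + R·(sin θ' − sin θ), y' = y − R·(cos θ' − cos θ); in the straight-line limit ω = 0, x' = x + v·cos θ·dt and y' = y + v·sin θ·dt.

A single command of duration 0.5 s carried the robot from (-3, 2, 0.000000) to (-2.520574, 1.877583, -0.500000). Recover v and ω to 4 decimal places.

v = 1.0000, ω = -1.0000

Δθ = -0.500000 − 0.000000 = -0.500000
ω = Δθ/dt = -0.500000/0.5 = -1.0000
R = Δx/(sin θ' − sin θ) = -1.0000
v = R·ω = -1.0000·-1.0000 = 1.0000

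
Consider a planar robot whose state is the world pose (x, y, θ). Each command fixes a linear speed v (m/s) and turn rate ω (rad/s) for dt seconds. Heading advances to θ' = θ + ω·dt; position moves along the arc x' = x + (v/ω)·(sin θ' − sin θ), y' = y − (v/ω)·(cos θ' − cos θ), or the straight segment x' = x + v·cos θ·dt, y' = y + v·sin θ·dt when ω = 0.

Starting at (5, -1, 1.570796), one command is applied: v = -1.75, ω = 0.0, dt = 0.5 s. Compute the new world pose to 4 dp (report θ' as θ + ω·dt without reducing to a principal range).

(5.0000, -1.8750, 1.5708)

θ' = 1.5708 + 0.0·0.5 = 1.5708
ω = 0 → straight: x' = 5 + -1.75·cos(1.5708)·0.5 = 5.0000
y' = -1 + -1.75·sin(1.5708)·0.5 = -1.8750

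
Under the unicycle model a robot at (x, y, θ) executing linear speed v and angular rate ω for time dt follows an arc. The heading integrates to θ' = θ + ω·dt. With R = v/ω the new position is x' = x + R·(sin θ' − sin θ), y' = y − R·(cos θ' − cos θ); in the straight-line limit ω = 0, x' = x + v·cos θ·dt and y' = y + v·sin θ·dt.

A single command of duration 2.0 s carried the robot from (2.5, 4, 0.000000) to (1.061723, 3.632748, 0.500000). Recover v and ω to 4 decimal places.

Δθ = 0.500000 − 0.000000 = 0.500000
ω = Δθ/dt = 0.500000/2.0 = 0.2500
R = Δx/(sin θ' − sin θ) = -3.0000
v = R·ω = -3.0000·0.2500 = -0.7500

v = -0.7500, ω = 0.2500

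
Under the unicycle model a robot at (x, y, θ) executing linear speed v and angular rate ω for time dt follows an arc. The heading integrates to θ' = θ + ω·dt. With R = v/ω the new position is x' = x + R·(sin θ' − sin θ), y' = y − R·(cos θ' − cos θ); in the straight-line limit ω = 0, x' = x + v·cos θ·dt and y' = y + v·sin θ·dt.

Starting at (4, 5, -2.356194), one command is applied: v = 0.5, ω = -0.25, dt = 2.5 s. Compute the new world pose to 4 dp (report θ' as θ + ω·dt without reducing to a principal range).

(2.9052, 4.4399, -2.9812)

θ' = -2.3562 + -0.25·2.5 = -2.9812
R = v/ω = 0.5/-0.25 = -2.0000
x' = 4 + -2.0000·(sin -2.9812 − sin -2.3562) = 2.9052
y' = 5 − -2.0000·(cos -2.9812 − cos -2.3562) = 4.4399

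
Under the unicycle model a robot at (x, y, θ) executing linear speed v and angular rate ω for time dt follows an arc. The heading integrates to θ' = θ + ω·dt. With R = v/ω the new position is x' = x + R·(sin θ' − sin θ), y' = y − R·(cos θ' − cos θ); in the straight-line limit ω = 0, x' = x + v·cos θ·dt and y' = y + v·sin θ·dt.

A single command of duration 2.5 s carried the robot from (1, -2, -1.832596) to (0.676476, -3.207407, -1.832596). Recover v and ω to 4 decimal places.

v = 0.5000, ω = 0.0000

Δθ = -1.832596 − -1.832596 = 0.000000
ω = Δθ/dt = 0.000000/2.5 = 0.0000
ω = 0 → v = (Δx·cos θ + Δy·sin θ)/dt = 0.5000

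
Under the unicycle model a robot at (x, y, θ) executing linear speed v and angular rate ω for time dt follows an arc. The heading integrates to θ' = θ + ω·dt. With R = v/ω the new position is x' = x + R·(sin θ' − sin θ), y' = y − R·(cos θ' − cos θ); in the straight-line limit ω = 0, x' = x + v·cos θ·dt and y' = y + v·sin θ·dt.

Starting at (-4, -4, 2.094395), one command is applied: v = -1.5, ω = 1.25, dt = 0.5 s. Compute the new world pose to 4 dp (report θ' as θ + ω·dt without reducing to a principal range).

θ' = 2.0944 + 1.25·0.5 = 2.7194
R = v/ω = -1.5/1.25 = -1.2000
x' = -4 + -1.2000·(sin 2.7194 − sin 2.0944) = -3.4525
y' = -4 − -1.2000·(cos 2.7194 − cos 2.0944) = -4.4946

(-3.4525, -4.4946, 2.7194)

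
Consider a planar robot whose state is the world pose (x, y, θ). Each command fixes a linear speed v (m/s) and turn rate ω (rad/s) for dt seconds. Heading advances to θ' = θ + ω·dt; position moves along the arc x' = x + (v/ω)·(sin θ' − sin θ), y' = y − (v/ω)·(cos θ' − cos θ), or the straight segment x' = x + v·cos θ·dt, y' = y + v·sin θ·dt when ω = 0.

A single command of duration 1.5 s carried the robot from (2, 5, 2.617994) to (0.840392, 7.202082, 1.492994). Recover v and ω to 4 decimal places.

Δθ = 1.492994 − 2.617994 = -1.125000
ω = Δθ/dt = -1.125000/1.5 = -0.7500
R = −Δy/(cos θ' − cos θ) = -2.3333
v = R·ω = -2.3333·-0.7500 = 1.7500

v = 1.7500, ω = -0.7500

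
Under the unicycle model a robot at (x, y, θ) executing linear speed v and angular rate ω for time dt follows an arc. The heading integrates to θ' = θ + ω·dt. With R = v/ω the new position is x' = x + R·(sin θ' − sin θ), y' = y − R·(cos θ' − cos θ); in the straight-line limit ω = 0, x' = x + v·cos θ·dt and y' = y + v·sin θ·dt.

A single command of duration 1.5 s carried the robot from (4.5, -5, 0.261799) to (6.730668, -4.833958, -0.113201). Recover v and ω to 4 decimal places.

Δθ = -0.113201 − 0.261799 = -0.375000
ω = Δθ/dt = -0.375000/1.5 = -0.2500
R = Δx/(sin θ' − sin θ) = -6.0000
v = R·ω = -6.0000·-0.2500 = 1.5000

v = 1.5000, ω = -0.2500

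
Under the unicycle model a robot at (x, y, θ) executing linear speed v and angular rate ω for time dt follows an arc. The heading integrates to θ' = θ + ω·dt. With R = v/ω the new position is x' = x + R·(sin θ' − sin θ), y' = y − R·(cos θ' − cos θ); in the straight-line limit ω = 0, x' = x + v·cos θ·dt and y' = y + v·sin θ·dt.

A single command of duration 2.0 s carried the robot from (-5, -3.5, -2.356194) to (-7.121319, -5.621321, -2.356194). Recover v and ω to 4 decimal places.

v = 1.5000, ω = 0.0000

Δθ = -2.356194 − -2.356194 = 0.000000
ω = Δθ/dt = 0.000000/2.0 = 0.0000
ω = 0 → v = (Δx·cos θ + Δy·sin θ)/dt = 1.5000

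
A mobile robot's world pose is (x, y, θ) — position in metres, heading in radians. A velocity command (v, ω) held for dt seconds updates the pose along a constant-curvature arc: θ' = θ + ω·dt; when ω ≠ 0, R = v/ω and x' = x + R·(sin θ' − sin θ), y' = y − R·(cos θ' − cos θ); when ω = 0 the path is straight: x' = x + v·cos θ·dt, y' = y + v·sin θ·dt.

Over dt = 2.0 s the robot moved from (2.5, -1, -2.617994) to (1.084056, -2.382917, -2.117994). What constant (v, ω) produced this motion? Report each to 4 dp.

v = 1.0000, ω = 0.2500

Δθ = -2.117994 − -2.617994 = 0.500000
ω = Δθ/dt = 0.500000/2.0 = 0.2500
R = Δx/(sin θ' − sin θ) = 4.0000
v = R·ω = 4.0000·0.2500 = 1.0000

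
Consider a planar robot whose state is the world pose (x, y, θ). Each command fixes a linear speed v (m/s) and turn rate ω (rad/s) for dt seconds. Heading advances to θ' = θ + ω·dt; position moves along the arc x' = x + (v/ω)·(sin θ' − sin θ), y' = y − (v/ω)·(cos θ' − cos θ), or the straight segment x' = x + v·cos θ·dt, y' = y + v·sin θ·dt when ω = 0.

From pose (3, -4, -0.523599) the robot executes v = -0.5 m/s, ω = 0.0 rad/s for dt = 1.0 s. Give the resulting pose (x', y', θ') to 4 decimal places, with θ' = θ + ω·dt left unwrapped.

(2.5670, -3.7500, -0.5236)

θ' = -0.5236 + 0.0·1.0 = -0.5236
ω = 0 → straight: x' = 3 + -0.5·cos(-0.5236)·1.0 = 2.5670
y' = -4 + -0.5·sin(-0.5236)·1.0 = -3.7500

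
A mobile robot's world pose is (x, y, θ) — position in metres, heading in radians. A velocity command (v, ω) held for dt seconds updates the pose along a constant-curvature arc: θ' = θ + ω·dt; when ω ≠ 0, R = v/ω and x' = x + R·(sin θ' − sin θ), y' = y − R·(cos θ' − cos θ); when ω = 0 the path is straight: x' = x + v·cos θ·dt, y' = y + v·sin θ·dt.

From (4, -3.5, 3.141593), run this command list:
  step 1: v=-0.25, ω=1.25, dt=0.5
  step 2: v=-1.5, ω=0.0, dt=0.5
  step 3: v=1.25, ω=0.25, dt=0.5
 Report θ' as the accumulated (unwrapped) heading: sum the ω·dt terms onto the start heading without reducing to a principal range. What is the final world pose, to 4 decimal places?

step 1: θ'=3.7666 (R=-0.2000) → pose (4.1170, -3.4622, 3.7666)
step 2: θ'=3.7666 (straight) → pose (4.7252, -3.0234, 3.7666)
step 3: θ'=3.8916 (R=5.0000) → pose (4.2425, -3.4197, 3.8916)

(4.2425, -3.4197, 3.8916)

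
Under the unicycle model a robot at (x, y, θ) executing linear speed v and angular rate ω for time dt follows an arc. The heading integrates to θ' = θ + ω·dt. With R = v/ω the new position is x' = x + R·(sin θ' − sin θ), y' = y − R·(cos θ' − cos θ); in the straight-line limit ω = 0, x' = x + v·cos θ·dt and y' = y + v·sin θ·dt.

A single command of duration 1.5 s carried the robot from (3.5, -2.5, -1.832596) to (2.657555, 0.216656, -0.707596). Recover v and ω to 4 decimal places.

Δθ = -0.707596 − -1.832596 = 1.125000
ω = Δθ/dt = 1.125000/1.5 = 0.7500
R = −Δy/(cos θ' − cos θ) = -2.6667
v = R·ω = -2.6667·0.7500 = -2.0000

v = -2.0000, ω = 0.7500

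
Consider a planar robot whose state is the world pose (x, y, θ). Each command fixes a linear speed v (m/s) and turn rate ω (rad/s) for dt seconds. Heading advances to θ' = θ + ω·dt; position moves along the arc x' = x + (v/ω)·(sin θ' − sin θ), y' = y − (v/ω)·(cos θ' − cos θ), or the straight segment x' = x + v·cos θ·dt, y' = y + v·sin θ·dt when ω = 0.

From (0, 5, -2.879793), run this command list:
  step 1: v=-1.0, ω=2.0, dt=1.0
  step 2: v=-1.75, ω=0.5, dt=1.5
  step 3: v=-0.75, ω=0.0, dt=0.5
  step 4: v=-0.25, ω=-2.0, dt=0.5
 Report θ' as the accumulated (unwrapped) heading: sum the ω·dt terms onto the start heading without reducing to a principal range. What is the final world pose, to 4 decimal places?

(-2.4569, 7.1607, -1.1298)

step 1: θ'=-0.8798 (R=-0.5000) → pose (0.2559, 5.8016, -0.8798)
step 2: θ'=-0.1298 (R=-3.5000) → pose (-1.9882, 7.0416, -0.1298)
step 3: θ'=-0.1298 (straight) → pose (-2.3601, 7.0901, -0.1298)
step 4: θ'=-1.1298 (R=0.1250) → pose (-2.4569, 7.1607, -1.1298)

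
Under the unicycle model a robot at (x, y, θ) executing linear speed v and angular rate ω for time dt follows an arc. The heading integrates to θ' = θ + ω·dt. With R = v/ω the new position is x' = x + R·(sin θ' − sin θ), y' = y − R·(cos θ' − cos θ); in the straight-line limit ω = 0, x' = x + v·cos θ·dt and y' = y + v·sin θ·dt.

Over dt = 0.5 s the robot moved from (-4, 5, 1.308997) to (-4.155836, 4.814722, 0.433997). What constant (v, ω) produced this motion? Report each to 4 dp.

Δθ = 0.433997 − 1.308997 = -0.875000
ω = Δθ/dt = -0.875000/0.5 = -1.7500
R = −Δy/(cos θ' − cos θ) = 0.2857
v = R·ω = 0.2857·-1.7500 = -0.5000

v = -0.5000, ω = -1.7500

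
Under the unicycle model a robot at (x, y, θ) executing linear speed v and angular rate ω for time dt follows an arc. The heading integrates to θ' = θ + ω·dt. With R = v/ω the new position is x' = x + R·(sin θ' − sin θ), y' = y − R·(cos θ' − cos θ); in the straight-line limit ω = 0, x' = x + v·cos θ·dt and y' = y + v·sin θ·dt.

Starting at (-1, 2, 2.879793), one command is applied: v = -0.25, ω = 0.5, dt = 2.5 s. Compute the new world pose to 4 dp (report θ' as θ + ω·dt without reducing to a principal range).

(-0.4531, 2.2079, 4.1298)

θ' = 2.8798 + 0.5·2.5 = 4.1298
R = v/ω = -0.25/0.5 = -0.5000
x' = -1 + -0.5000·(sin 4.1298 − sin 2.8798) = -0.4531
y' = 2 − -0.5000·(cos 4.1298 − cos 2.8798) = 2.2079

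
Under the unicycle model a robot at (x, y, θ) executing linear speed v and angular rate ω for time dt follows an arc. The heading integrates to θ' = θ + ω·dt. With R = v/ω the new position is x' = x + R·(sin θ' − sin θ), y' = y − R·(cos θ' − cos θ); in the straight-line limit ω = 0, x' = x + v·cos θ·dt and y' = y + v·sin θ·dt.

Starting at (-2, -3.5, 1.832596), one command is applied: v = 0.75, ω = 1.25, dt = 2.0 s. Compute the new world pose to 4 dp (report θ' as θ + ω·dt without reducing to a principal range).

θ' = 1.8326 + 1.25·2.0 = 4.3326
R = v/ω = 0.75/1.25 = 0.6000
x' = -2 + 0.6000·(sin 4.3326 − sin 1.8326) = -3.1368
y' = -3.5 − 0.6000·(cos 4.3326 − cos 1.8326) = -3.4329

(-3.1368, -3.4329, 4.3326)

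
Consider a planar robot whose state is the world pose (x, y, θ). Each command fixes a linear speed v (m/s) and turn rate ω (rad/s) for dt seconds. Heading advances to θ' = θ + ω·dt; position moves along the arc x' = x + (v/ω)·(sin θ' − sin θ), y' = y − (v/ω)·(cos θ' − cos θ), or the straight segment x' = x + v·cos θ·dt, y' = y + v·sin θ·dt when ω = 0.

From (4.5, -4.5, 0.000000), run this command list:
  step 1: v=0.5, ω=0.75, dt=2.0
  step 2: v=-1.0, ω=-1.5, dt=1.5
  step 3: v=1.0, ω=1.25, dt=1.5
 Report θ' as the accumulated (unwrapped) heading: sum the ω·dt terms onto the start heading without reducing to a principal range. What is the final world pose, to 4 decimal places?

step 1: θ'=1.5000 (R=0.6667) → pose (5.1650, -3.8805, 1.5000)
step 2: θ'=-0.7500 (R=0.6667) → pose (4.0456, -4.3211, -0.7500)
step 3: θ'=1.1250 (R=0.8000) → pose (5.3127, -4.0807, 1.1250)

(5.3127, -4.0807, 1.1250)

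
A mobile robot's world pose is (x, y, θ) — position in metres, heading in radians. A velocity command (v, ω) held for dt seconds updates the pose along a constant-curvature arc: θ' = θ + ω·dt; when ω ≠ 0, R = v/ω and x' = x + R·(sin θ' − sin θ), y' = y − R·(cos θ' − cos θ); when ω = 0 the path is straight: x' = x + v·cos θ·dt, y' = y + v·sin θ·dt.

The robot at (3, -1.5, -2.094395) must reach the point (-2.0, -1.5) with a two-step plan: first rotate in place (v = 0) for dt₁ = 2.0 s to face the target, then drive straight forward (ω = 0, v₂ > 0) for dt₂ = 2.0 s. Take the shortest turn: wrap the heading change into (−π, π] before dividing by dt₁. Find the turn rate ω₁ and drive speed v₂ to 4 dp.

ω₁ = -0.5236, v₂ = 2.5000

heading to target = atan2(-1.5−-1.5, -2−3) = 3.1416
Δθ = wrap(3.1416 − -2.0944) = -1.0472; ω₁ = Δθ/dt₁ = -0.5236
distance = √((-2−3)² + (-1.5−-1.5)²) = 5.0000; v₂ = distance/dt₂ = 2.5000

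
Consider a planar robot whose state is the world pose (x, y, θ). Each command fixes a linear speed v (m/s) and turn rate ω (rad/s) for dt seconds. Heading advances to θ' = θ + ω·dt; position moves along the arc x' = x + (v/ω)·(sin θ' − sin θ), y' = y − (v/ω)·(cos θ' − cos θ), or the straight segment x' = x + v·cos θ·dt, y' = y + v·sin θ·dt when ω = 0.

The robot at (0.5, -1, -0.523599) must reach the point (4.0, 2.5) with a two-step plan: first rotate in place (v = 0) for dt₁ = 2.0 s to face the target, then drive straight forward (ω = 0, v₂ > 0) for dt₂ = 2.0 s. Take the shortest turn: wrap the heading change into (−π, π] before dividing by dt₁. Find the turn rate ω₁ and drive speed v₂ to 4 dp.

heading to target = atan2(2.5−-1, 4−0.5) = 0.7854
Δθ = wrap(0.7854 − -0.5236) = 1.3090; ω₁ = Δθ/dt₁ = 0.6545
distance = √((4−0.5)² + (2.5−-1)²) = 4.9497; v₂ = distance/dt₂ = 2.4749

ω₁ = 0.6545, v₂ = 2.4749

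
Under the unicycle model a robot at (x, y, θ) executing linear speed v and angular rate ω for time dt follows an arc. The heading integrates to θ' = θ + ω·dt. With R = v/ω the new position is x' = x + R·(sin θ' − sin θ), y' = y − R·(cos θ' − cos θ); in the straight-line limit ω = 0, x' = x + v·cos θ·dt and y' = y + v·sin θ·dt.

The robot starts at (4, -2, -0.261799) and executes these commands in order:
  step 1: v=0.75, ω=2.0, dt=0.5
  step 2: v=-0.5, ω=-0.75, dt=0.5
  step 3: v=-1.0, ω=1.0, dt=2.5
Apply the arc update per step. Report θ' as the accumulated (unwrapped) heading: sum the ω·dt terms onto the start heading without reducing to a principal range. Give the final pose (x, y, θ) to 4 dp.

step 1: θ'=0.7382 (R=0.3750) → pose (4.3494, -1.9152, 0.7382)
step 2: θ'=0.3632 (R=0.6667) → pose (4.1376, -2.0452, 0.3632)
step 3: θ'=2.8632 (R=-1.0000) → pose (4.2181, -3.9415, 2.8632)

(4.2181, -3.9415, 2.8632)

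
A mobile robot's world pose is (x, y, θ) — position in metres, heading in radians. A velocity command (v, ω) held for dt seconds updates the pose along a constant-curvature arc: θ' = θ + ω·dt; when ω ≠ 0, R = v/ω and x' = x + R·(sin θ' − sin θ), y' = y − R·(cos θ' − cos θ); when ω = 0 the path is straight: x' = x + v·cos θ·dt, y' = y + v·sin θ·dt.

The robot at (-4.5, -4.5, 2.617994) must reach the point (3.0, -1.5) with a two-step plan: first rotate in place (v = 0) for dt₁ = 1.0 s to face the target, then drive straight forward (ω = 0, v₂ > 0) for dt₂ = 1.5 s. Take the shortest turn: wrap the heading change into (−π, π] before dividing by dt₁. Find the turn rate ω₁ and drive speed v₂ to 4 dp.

ω₁ = -2.2375, v₂ = 5.3852

heading to target = atan2(-1.5−-4.5, 3−-4.5) = 0.3805
Δθ = wrap(0.3805 − 2.6180) = -2.2375; ω₁ = Δθ/dt₁ = -2.2375
distance = √((3−-4.5)² + (-1.5−-4.5)²) = 8.0777; v₂ = distance/dt₂ = 5.3852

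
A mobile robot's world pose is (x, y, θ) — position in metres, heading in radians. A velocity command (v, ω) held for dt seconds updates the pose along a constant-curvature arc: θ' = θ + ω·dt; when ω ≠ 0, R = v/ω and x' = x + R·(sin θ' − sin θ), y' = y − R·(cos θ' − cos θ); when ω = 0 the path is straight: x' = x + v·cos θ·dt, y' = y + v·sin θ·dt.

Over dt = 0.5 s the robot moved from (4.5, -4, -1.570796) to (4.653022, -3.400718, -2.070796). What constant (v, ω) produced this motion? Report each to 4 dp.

Δθ = -2.070796 − -1.570796 = -0.500000
ω = Δθ/dt = -0.500000/0.5 = -1.0000
R = −Δy/(cos θ' − cos θ) = 1.2500
v = R·ω = 1.2500·-1.0000 = -1.2500

v = -1.2500, ω = -1.0000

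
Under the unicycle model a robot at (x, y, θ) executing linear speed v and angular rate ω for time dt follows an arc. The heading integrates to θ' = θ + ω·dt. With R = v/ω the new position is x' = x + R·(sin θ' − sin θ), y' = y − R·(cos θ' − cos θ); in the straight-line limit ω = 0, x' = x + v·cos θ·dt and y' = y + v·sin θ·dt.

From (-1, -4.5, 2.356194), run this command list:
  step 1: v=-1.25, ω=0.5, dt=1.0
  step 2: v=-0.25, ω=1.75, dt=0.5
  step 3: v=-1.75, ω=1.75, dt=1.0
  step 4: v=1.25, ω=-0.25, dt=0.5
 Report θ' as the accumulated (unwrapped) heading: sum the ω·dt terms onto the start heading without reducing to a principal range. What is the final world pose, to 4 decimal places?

(0.7517, -4.0615, 5.3562)

step 1: θ'=2.8562 (R=-2.5000) → pose (0.0639, -5.1311, 2.8562)
step 2: θ'=3.7312 (R=-0.1429) → pose (0.1836, -5.1128, 3.7312)
step 3: θ'=5.4812 (R=-1.0000) → pose (0.3463, -3.5863, 5.4812)
step 4: θ'=5.3562 (R=-5.0000) → pose (0.7517, -4.0615, 5.3562)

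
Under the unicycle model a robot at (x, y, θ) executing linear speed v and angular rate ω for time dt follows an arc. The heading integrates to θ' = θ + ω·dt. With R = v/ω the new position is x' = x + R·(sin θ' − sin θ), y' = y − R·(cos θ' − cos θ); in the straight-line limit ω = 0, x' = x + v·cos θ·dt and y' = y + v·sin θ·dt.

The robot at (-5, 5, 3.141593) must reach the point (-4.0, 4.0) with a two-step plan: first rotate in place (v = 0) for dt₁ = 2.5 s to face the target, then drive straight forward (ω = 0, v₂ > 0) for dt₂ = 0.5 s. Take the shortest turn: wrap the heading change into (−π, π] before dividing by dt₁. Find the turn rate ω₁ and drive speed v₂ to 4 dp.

ω₁ = 0.9425, v₂ = 2.8284

heading to target = atan2(4−5, -4−-5) = -0.7854
Δθ = wrap(-0.7854 − 3.1416) = 2.3562; ω₁ = Δθ/dt₁ = 0.9425
distance = √((-4−-5)² + (4−5)²) = 1.4142; v₂ = distance/dt₂ = 2.8284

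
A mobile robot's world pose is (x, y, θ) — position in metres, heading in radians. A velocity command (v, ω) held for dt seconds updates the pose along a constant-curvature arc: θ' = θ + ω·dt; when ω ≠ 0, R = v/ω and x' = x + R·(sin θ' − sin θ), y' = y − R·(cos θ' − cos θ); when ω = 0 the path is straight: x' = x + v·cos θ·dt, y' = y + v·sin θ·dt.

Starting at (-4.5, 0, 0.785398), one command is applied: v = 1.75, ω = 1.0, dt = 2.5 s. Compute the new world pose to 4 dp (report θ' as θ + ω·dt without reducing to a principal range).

θ' = 0.7854 + 1.0·2.5 = 3.2854
R = v/ω = 1.75/1.0 = 1.7500
x' = -4.5 + 1.7500·(sin 3.2854 − sin 0.7854) = -5.9882
y' = 0 − 1.7500·(cos 3.2854 − cos 0.7854) = 2.9694

(-5.9882, 2.9694, 3.2854)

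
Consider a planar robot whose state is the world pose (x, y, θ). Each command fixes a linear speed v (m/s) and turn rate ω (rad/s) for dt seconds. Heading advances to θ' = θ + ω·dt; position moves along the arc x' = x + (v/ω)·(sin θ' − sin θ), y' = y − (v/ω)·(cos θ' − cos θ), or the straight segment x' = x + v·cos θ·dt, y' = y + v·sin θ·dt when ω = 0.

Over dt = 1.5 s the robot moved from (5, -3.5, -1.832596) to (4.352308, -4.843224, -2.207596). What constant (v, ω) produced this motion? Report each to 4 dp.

v = 1.0000, ω = -0.2500

Δθ = -2.207596 − -1.832596 = -0.375000
ω = Δθ/dt = -0.375000/1.5 = -0.2500
R = −Δy/(cos θ' − cos θ) = -4.0000
v = R·ω = -4.0000·-0.2500 = 1.0000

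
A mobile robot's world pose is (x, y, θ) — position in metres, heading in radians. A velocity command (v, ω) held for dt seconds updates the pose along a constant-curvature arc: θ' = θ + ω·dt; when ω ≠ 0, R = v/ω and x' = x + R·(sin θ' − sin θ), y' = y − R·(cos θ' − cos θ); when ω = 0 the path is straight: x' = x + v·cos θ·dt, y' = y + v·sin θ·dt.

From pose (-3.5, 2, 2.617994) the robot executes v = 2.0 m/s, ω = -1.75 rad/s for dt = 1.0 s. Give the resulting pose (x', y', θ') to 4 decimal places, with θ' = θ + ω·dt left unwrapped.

θ' = 2.6180 + -1.75·1.0 = 0.8680
R = v/ω = 2.0/-1.75 = -1.1429
x' = -3.5 + -1.1429·(sin 0.8680 − sin 2.6180) = -3.8006
y' = 2 − -1.1429·(cos 0.8680 − cos 2.6180) = 3.7284

(-3.8006, 3.7284, 0.8680)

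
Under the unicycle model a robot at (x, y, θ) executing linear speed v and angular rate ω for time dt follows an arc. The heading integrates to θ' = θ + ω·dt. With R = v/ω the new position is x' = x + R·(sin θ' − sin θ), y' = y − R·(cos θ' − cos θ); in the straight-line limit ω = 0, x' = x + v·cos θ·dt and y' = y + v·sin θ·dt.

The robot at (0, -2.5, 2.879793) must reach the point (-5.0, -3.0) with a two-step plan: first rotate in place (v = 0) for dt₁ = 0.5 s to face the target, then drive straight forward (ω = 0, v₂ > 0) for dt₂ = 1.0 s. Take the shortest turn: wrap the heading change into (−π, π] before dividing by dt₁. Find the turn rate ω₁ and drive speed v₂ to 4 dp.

heading to target = atan2(-3−-2.5, -5−0) = -3.0419
Δθ = wrap(-3.0419 − 2.8798) = 0.3615; ω₁ = Δθ/dt₁ = 0.7229
distance = √((-5−0)² + (-3−-2.5)²) = 5.0249; v₂ = distance/dt₂ = 5.0249

ω₁ = 0.7229, v₂ = 5.0249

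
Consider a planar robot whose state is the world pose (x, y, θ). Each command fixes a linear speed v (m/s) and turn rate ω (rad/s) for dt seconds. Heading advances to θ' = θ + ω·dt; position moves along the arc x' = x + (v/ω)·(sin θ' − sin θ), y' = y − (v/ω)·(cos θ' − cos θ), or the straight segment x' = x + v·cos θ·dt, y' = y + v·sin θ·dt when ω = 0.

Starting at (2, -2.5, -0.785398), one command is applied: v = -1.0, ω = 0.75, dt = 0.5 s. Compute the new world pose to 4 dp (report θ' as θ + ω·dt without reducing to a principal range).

θ' = -0.7854 + 0.75·0.5 = -0.4104
R = v/ω = -1.0/0.75 = -1.3333
x' = 2 + -1.3333·(sin -0.4104 − sin -0.7854) = 1.5892
y' = -2.5 − -1.3333·(cos -0.4104 − cos -0.7854) = -2.2202

(1.5892, -2.2202, -0.4104)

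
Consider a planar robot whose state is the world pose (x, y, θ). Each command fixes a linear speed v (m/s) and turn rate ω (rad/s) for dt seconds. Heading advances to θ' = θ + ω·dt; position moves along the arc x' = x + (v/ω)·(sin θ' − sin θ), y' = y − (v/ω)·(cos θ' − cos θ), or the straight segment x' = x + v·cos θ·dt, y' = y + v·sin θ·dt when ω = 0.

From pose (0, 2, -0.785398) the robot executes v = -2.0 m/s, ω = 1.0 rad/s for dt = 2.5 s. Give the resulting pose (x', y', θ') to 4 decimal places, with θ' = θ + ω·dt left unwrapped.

θ' = -0.7854 + 1.0·2.5 = 1.7146
R = v/ω = -2.0/1.0 = -2.0000
x' = 0 + -2.0000·(sin 1.7146 − sin -0.7854) = -3.3936
y' = 2 − -2.0000·(cos 1.7146 − cos -0.7854) = 0.2992

(-3.3936, 0.2992, 1.7146)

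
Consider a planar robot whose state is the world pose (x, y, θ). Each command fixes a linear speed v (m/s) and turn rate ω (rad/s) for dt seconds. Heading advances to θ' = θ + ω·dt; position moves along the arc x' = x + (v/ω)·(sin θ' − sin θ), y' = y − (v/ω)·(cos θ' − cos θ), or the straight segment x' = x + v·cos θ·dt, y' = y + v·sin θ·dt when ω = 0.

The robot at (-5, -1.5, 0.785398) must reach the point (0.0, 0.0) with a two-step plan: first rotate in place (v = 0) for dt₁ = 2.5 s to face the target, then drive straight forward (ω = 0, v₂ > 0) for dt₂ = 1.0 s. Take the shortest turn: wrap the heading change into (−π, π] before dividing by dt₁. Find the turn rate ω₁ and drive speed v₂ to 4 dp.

ω₁ = -0.1976, v₂ = 5.2202

heading to target = atan2(0−-1.5, 0−-5) = 0.2915
Δθ = wrap(0.2915 − 0.7854) = -0.4939; ω₁ = Δθ/dt₁ = -0.1976
distance = √((0−-5)² + (0−-1.5)²) = 5.2202; v₂ = distance/dt₂ = 5.2202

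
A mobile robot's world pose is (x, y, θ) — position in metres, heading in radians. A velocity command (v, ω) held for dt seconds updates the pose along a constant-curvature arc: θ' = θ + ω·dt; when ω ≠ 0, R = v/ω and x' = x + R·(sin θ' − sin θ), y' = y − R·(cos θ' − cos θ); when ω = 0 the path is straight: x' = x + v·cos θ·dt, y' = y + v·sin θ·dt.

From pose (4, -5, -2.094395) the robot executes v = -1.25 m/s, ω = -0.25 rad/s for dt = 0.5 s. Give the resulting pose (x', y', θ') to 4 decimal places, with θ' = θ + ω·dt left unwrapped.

θ' = -2.0944 + -0.25·0.5 = -2.2194
R = v/ω = -1.25/-0.25 = 5.0000
x' = 4 + 5.0000·(sin -2.2194 − sin -2.0944) = 4.3455
y' = -5 − 5.0000·(cos -2.2194 − cos -2.0944) = -4.4796

(4.3455, -4.4796, -2.2194)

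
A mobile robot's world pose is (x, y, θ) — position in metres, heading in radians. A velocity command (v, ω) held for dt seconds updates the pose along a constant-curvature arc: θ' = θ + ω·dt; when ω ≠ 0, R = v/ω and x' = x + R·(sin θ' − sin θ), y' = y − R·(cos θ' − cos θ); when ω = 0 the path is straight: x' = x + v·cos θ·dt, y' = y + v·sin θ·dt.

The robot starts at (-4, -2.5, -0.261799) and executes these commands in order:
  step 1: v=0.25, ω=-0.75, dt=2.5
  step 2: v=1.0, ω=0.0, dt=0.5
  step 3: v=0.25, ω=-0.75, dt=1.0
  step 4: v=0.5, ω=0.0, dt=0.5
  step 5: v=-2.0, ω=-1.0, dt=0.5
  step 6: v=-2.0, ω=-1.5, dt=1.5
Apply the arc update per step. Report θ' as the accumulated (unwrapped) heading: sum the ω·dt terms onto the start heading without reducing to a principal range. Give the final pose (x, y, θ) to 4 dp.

step 1: θ'=-2.1368 (R=-0.3333) → pose (-3.8049, -3.0007, -2.1368)
step 2: θ'=-2.1368 (straight) → pose (-4.0731, -3.4228, -2.1368)
step 3: θ'=-2.8868 (R=-0.3333) → pose (-4.2704, -3.5666, -2.8868)
step 4: θ'=-2.8868 (straight) → pose (-4.5123, -3.6296, -2.8868)
step 5: θ'=-3.3868 (R=2.0000) → pose (-3.5227, -3.6248, -3.3868)
step 6: θ'=-5.6368 (R=1.3333) → pose (-3.0433, -5.9826, -5.6368)

(-3.0433, -5.9826, -5.6368)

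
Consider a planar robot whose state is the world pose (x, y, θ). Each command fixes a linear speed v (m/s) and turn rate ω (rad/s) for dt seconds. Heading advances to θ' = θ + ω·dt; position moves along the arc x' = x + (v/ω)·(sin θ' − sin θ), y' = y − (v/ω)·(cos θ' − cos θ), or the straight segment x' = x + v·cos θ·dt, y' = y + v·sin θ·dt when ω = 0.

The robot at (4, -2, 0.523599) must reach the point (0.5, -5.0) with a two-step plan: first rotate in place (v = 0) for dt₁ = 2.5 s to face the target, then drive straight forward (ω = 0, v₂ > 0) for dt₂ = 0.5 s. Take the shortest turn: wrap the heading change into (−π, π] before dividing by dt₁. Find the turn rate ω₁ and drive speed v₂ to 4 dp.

ω₁ = -1.1826, v₂ = 9.2195

heading to target = atan2(-5−-2, 0.5−4) = -2.4330
Δθ = wrap(-2.4330 − 0.5236) = -2.9566; ω₁ = Δθ/dt₁ = -1.1826
distance = √((0.5−4)² + (-5−-2)²) = 4.6098; v₂ = distance/dt₂ = 9.2195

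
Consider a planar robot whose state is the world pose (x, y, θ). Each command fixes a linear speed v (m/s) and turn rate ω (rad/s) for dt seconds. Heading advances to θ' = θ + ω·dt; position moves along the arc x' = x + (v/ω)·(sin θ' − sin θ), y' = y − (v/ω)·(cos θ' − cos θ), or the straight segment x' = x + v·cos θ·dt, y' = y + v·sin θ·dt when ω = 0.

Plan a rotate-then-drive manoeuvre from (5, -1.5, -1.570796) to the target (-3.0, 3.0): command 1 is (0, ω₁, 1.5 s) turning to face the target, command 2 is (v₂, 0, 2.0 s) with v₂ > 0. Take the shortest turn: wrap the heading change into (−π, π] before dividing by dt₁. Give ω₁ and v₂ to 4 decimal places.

heading to target = atan2(3−-1.5, -3−5) = 2.6292
Δθ = wrap(2.6292 − -1.5708) = -2.0832; ω₁ = Δθ/dt₁ = -1.3888
distance = √((-3−5)² + (3−-1.5)²) = 9.1788; v₂ = distance/dt₂ = 4.5894

ω₁ = -1.3888, v₂ = 4.5894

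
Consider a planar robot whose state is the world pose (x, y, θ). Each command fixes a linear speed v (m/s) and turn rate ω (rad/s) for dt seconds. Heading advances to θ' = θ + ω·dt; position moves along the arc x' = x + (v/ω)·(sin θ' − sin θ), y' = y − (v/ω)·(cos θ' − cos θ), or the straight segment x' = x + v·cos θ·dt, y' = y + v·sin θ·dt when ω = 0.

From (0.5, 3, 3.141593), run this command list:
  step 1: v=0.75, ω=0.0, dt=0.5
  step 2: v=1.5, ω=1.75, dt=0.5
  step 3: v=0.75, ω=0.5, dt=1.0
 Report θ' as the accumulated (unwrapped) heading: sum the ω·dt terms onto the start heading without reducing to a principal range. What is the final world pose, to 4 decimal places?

step 1: θ'=3.1416 (straight) → pose (0.1250, 3.0000, 3.1416)
step 2: θ'=4.0166 (R=0.8571) → pose (-0.5329, 2.6923, 4.0166)
step 3: θ'=4.5166 (R=1.5000) → pose (-0.8529, 2.0226, 4.5166)

(-0.8529, 2.0226, 4.5166)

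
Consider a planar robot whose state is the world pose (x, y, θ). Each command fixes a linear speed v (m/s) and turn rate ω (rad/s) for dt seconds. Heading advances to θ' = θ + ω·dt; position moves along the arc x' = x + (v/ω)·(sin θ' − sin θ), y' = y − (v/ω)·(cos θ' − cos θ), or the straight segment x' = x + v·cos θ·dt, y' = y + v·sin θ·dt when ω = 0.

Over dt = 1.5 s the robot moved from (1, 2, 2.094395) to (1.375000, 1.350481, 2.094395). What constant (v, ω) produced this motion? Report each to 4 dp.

v = -0.5000, ω = 0.0000

Δθ = 2.094395 − 2.094395 = 0.000000
ω = Δθ/dt = 0.000000/1.5 = 0.0000
ω = 0 → v = (Δx·cos θ + Δy·sin θ)/dt = -0.5000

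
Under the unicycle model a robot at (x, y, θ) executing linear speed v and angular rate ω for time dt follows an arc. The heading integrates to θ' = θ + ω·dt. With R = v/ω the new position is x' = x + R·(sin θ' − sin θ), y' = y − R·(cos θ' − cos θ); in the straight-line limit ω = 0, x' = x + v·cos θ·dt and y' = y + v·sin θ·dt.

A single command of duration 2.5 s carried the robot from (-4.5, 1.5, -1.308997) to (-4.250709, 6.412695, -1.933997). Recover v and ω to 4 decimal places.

v = -2.0000, ω = -0.2500

Δθ = -1.933997 − -1.308997 = -0.625000
ω = Δθ/dt = -0.625000/2.5 = -0.2500
R = −Δy/(cos θ' − cos θ) = 8.0000
v = R·ω = 8.0000·-0.2500 = -2.0000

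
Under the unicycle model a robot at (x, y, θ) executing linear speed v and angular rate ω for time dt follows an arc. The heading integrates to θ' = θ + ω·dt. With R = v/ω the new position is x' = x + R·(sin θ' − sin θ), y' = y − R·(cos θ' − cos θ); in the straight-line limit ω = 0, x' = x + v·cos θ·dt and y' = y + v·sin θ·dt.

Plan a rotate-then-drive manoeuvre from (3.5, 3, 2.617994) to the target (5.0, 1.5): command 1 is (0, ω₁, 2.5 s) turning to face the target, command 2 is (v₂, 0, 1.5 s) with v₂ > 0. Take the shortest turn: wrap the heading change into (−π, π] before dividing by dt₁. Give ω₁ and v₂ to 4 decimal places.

ω₁ = 1.1519, v₂ = 1.4142

heading to target = atan2(1.5−3, 5−3.5) = -0.7854
Δθ = wrap(-0.7854 − 2.6180) = 2.8798; ω₁ = Δθ/dt₁ = 1.1519
distance = √((5−3.5)² + (1.5−3)²) = 2.1213; v₂ = distance/dt₂ = 1.4142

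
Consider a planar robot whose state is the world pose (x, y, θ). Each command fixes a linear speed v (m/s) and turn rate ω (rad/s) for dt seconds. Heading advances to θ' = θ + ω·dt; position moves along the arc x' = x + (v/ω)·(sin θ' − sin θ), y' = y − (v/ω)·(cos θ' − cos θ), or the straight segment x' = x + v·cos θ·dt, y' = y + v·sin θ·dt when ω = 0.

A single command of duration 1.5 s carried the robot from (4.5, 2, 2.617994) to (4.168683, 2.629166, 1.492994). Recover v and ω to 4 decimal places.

Δθ = 1.492994 − 2.617994 = -1.125000
ω = Δθ/dt = -1.125000/1.5 = -0.7500
R = −Δy/(cos θ' − cos θ) = -0.6667
v = R·ω = -0.6667·-0.7500 = 0.5000

v = 0.5000, ω = -0.7500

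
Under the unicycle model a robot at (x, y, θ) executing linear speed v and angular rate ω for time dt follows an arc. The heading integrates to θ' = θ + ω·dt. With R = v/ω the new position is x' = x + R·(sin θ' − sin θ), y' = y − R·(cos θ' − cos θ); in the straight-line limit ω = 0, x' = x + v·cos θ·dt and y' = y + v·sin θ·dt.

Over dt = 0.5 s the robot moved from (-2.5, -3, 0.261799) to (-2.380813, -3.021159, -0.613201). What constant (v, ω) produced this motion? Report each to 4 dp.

v = 0.2500, ω = -1.7500

Δθ = -0.613201 − 0.261799 = -0.875000
ω = Δθ/dt = -0.875000/0.5 = -1.7500
R = Δx/(sin θ' − sin θ) = -0.1429
v = R·ω = -0.1429·-1.7500 = 0.2500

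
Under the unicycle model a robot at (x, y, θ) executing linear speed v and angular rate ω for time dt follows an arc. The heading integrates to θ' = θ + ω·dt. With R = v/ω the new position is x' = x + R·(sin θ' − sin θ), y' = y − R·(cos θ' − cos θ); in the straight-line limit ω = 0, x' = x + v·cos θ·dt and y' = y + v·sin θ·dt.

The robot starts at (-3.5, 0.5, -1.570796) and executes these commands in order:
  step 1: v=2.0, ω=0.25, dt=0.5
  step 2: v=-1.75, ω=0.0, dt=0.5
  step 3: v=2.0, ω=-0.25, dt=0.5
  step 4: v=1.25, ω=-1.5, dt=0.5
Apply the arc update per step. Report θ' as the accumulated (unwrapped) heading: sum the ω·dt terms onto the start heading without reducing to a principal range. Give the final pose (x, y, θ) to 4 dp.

(-3.7078, -1.1947, -2.3208)

step 1: θ'=-1.4458 (R=8.0000) → pose (-3.4376, -0.4974, -1.4458)
step 2: θ'=-1.4458 (straight) → pose (-3.5467, 0.3708, -1.4458)
step 3: θ'=-1.5708 (R=-8.0000) → pose (-3.4843, -0.6266, -1.5708)
step 4: θ'=-2.3208 (R=-0.8333) → pose (-3.7078, -1.1947, -2.3208)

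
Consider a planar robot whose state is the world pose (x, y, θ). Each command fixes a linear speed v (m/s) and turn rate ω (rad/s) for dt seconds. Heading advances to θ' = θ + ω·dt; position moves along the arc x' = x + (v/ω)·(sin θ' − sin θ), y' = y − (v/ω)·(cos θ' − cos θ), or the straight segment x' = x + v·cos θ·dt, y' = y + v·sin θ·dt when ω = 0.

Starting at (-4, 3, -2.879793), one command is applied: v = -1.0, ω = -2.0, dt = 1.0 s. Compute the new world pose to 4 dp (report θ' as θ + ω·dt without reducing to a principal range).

(-3.3776, 2.4337, -4.8798)

θ' = -2.8798 + -2.0·1.0 = -4.8798
R = v/ω = -1.0/-2.0 = 0.5000
x' = -4 + 0.5000·(sin -4.8798 − sin -2.8798) = -3.3776
y' = 3 − 0.5000·(cos -4.8798 − cos -2.8798) = 2.4337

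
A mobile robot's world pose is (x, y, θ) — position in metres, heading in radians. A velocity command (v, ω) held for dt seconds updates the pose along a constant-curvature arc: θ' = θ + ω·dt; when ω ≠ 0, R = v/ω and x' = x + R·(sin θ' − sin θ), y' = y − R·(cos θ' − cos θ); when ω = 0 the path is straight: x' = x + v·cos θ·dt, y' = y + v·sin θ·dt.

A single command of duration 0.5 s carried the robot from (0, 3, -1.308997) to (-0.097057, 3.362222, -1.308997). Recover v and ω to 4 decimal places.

v = -0.7500, ω = 0.0000

Δθ = -1.308997 − -1.308997 = 0.000000
ω = Δθ/dt = 0.000000/0.5 = 0.0000
ω = 0 → v = (Δx·cos θ + Δy·sin θ)/dt = -0.7500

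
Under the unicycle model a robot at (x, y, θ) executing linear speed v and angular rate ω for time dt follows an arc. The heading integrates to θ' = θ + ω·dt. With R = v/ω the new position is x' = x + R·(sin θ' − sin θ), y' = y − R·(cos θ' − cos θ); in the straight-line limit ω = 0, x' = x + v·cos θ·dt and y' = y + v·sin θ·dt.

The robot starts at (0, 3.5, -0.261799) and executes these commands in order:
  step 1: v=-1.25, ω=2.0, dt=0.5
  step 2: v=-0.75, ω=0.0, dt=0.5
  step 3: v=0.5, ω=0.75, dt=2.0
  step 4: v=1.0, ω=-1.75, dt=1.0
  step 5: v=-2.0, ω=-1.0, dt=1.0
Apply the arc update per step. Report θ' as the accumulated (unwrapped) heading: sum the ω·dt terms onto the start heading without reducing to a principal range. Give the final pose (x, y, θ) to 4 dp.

step 1: θ'=0.7382 (R=-0.6250) → pose (-0.5824, 3.3586, 0.7382)
step 2: θ'=0.7382 (straight) → pose (-0.8597, 3.1062, 0.7382)
step 3: θ'=2.2382 (R=0.6667) → pose (-0.7848, 4.0120, 2.2382)
step 4: θ'=0.4882 (R=-0.5714) → pose (-0.6040, 4.8703, 0.4882)
step 5: θ'=-0.5118 (R=2.0000) → pose (-2.5215, 4.8930, -0.5118)

(-2.5215, 4.8930, -0.5118)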